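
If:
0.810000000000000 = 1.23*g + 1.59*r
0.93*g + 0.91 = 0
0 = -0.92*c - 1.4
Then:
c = -1.52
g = -0.98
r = 1.27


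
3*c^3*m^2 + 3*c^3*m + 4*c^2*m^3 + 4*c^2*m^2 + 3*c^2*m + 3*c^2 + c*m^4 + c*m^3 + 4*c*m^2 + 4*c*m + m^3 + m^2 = (c + m)*(3*c + m)*(m + 1)*(c*m + 1)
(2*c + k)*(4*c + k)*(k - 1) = 8*c^2*k - 8*c^2 + 6*c*k^2 - 6*c*k + k^3 - k^2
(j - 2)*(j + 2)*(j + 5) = j^3 + 5*j^2 - 4*j - 20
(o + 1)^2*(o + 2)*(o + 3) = o^4 + 7*o^3 + 17*o^2 + 17*o + 6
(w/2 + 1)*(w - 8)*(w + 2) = w^3/2 - 2*w^2 - 14*w - 16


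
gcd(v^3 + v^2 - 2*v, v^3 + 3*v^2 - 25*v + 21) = v - 1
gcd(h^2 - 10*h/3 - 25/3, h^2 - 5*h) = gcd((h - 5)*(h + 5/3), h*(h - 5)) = h - 5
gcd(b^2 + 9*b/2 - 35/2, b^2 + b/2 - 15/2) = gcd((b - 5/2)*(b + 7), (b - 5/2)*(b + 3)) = b - 5/2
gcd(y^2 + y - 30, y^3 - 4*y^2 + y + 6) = 1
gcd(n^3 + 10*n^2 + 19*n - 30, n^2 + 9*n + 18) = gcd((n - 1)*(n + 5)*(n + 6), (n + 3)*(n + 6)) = n + 6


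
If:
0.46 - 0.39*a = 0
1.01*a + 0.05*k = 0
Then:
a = 1.18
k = -23.83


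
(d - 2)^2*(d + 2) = d^3 - 2*d^2 - 4*d + 8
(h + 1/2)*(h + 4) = h^2 + 9*h/2 + 2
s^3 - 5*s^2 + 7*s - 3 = (s - 3)*(s - 1)^2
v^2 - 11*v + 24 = (v - 8)*(v - 3)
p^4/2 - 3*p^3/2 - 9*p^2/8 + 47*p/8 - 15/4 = (p/2 + 1)*(p - 5/2)*(p - 3/2)*(p - 1)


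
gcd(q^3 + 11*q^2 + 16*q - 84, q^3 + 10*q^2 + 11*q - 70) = q^2 + 5*q - 14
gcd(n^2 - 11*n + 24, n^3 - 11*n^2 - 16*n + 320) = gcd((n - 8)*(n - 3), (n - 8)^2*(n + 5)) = n - 8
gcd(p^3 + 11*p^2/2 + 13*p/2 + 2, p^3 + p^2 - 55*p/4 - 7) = p^2 + 9*p/2 + 2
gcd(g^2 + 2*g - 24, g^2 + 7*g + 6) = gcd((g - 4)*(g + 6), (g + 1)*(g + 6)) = g + 6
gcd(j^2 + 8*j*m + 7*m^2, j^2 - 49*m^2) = j + 7*m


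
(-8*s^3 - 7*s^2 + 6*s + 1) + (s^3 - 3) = -7*s^3 - 7*s^2 + 6*s - 2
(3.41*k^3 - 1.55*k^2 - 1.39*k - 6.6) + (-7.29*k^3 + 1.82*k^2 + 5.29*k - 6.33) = -3.88*k^3 + 0.27*k^2 + 3.9*k - 12.93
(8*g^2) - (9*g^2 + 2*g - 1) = -g^2 - 2*g + 1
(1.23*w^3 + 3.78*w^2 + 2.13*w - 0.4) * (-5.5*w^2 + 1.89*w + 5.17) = -6.765*w^5 - 18.4653*w^4 + 1.7883*w^3 + 25.7683*w^2 + 10.2561*w - 2.068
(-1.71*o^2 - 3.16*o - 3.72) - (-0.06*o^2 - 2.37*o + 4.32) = -1.65*o^2 - 0.79*o - 8.04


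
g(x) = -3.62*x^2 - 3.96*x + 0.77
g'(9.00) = -69.12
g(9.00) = -328.09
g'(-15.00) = 104.64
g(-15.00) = -754.33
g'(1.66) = -15.98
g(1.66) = -15.78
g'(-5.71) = 37.38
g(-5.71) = -94.65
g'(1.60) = -15.54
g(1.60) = -14.83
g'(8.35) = -64.41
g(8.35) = -284.69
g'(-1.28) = 5.31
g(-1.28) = -0.09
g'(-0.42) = -0.92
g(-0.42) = 1.79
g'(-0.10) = -3.24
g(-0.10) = 1.13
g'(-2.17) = 11.75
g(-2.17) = -7.68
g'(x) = -7.24*x - 3.96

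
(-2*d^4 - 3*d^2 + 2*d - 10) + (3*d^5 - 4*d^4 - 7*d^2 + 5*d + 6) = 3*d^5 - 6*d^4 - 10*d^2 + 7*d - 4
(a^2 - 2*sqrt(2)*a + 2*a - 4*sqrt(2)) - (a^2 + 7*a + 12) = -5*a - 2*sqrt(2)*a - 12 - 4*sqrt(2)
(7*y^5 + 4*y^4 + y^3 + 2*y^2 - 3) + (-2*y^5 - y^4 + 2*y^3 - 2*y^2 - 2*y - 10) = 5*y^5 + 3*y^4 + 3*y^3 - 2*y - 13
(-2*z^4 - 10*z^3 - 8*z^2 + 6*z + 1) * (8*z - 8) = -16*z^5 - 64*z^4 + 16*z^3 + 112*z^2 - 40*z - 8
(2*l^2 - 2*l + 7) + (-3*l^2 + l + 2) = -l^2 - l + 9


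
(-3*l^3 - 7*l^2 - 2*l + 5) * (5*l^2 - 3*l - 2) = -15*l^5 - 26*l^4 + 17*l^3 + 45*l^2 - 11*l - 10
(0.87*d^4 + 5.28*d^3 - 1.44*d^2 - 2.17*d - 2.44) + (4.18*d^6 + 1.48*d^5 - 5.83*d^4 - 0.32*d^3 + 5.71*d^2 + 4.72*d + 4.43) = 4.18*d^6 + 1.48*d^5 - 4.96*d^4 + 4.96*d^3 + 4.27*d^2 + 2.55*d + 1.99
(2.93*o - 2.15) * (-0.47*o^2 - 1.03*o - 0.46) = -1.3771*o^3 - 2.0074*o^2 + 0.8667*o + 0.989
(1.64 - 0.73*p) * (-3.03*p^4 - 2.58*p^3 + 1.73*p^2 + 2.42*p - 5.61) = 2.2119*p^5 - 3.0858*p^4 - 5.4941*p^3 + 1.0706*p^2 + 8.0641*p - 9.2004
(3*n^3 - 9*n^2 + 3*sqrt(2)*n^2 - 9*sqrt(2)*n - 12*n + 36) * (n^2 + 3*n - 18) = 3*n^5 + 3*sqrt(2)*n^4 - 93*n^3 - 81*sqrt(2)*n^2 + 162*n^2 + 162*sqrt(2)*n + 324*n - 648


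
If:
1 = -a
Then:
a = -1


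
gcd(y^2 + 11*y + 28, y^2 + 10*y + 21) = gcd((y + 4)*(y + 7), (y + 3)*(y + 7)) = y + 7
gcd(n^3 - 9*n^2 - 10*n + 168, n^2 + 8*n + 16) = n + 4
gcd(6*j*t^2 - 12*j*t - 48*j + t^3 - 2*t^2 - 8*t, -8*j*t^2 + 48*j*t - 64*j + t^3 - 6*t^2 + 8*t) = t - 4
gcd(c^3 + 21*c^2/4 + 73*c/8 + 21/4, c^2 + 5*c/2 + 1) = c + 2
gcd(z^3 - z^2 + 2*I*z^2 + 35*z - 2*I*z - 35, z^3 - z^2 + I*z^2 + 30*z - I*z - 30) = z^2 + z*(-1 - 5*I) + 5*I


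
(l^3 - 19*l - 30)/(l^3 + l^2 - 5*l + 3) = (l^2 - 3*l - 10)/(l^2 - 2*l + 1)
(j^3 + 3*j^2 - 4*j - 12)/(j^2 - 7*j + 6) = (j^3 + 3*j^2 - 4*j - 12)/(j^2 - 7*j + 6)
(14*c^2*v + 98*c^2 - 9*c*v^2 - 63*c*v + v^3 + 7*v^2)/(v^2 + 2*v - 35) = (14*c^2 - 9*c*v + v^2)/(v - 5)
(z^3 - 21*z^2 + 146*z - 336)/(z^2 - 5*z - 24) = (z^2 - 13*z + 42)/(z + 3)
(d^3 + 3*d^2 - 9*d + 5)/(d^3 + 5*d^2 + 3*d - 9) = (d^2 + 4*d - 5)/(d^2 + 6*d + 9)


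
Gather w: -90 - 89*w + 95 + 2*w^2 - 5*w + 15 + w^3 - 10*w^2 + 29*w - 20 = w^3 - 8*w^2 - 65*w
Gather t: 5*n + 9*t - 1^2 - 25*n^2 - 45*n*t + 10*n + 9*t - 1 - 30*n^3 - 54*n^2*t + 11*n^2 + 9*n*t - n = -30*n^3 - 14*n^2 + 14*n + t*(-54*n^2 - 36*n + 18) - 2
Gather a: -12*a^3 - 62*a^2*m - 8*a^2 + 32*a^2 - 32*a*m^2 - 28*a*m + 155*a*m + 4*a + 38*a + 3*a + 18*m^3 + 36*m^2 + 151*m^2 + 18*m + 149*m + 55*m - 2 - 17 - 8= -12*a^3 + a^2*(24 - 62*m) + a*(-32*m^2 + 127*m + 45) + 18*m^3 + 187*m^2 + 222*m - 27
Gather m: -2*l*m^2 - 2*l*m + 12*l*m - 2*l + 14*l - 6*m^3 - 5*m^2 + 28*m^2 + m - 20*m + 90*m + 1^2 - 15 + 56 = 12*l - 6*m^3 + m^2*(23 - 2*l) + m*(10*l + 71) + 42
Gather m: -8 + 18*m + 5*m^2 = 5*m^2 + 18*m - 8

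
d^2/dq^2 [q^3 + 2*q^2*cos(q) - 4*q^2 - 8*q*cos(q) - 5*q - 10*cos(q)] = -2*q^2*cos(q) + 8*sqrt(2)*q*cos(q + pi/4) + 6*q + 16*sin(q) + 14*cos(q) - 8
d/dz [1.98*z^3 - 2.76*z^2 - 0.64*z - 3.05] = 5.94*z^2 - 5.52*z - 0.64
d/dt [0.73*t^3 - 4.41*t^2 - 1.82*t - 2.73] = 2.19*t^2 - 8.82*t - 1.82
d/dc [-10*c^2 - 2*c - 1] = -20*c - 2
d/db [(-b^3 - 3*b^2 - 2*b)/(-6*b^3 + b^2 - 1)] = (-19*b^4 - 24*b^3 + 5*b^2 + 6*b + 2)/(36*b^6 - 12*b^5 + b^4 + 12*b^3 - 2*b^2 + 1)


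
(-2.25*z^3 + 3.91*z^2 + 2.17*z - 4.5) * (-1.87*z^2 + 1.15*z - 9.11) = 4.2075*z^5 - 9.8992*z^4 + 20.9361*z^3 - 24.7096*z^2 - 24.9437*z + 40.995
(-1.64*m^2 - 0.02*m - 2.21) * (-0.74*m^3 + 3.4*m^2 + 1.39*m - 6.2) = 1.2136*m^5 - 5.5612*m^4 - 0.7122*m^3 + 2.6262*m^2 - 2.9479*m + 13.702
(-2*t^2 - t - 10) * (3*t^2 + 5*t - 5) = -6*t^4 - 13*t^3 - 25*t^2 - 45*t + 50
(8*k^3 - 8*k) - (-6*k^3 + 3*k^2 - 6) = 14*k^3 - 3*k^2 - 8*k + 6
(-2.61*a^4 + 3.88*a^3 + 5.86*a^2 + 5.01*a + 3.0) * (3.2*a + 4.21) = -8.352*a^5 + 1.4279*a^4 + 35.0868*a^3 + 40.7026*a^2 + 30.6921*a + 12.63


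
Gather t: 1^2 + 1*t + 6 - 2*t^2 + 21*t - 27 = -2*t^2 + 22*t - 20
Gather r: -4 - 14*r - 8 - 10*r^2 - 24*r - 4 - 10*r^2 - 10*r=-20*r^2 - 48*r - 16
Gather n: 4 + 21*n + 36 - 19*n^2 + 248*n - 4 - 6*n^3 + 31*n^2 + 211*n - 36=-6*n^3 + 12*n^2 + 480*n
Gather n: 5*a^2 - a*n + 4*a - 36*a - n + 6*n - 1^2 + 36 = 5*a^2 - 32*a + n*(5 - a) + 35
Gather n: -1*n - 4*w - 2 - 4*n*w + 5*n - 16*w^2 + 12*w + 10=n*(4 - 4*w) - 16*w^2 + 8*w + 8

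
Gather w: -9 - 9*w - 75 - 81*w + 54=-90*w - 30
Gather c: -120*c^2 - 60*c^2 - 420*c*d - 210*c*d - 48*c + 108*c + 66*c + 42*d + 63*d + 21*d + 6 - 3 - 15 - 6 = -180*c^2 + c*(126 - 630*d) + 126*d - 18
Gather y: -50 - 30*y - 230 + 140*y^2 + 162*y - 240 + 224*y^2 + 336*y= 364*y^2 + 468*y - 520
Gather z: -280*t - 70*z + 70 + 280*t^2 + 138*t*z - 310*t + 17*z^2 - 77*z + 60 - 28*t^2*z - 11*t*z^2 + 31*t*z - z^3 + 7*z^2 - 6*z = 280*t^2 - 590*t - z^3 + z^2*(24 - 11*t) + z*(-28*t^2 + 169*t - 153) + 130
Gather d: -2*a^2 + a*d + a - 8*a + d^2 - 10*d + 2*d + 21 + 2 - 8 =-2*a^2 - 7*a + d^2 + d*(a - 8) + 15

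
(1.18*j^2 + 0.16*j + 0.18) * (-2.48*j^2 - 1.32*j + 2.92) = -2.9264*j^4 - 1.9544*j^3 + 2.788*j^2 + 0.2296*j + 0.5256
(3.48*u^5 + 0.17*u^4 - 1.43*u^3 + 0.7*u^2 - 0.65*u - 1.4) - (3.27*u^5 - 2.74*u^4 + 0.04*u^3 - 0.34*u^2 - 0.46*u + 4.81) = 0.21*u^5 + 2.91*u^4 - 1.47*u^3 + 1.04*u^2 - 0.19*u - 6.21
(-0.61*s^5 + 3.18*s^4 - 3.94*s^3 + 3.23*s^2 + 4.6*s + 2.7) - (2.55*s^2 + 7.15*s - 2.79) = -0.61*s^5 + 3.18*s^4 - 3.94*s^3 + 0.68*s^2 - 2.55*s + 5.49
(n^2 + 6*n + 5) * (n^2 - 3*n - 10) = n^4 + 3*n^3 - 23*n^2 - 75*n - 50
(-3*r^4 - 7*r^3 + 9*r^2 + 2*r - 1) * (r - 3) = -3*r^5 + 2*r^4 + 30*r^3 - 25*r^2 - 7*r + 3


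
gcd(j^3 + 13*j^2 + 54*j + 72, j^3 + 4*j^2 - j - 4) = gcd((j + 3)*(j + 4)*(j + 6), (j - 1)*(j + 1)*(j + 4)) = j + 4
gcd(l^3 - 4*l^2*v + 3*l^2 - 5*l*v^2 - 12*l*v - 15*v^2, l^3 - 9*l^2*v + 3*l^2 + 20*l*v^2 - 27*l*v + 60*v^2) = -l^2 + 5*l*v - 3*l + 15*v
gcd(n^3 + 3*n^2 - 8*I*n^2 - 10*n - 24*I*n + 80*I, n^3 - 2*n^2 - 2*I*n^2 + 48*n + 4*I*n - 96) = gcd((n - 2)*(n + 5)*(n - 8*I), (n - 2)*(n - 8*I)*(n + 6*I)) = n^2 + n*(-2 - 8*I) + 16*I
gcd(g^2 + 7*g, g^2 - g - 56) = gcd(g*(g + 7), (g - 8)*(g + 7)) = g + 7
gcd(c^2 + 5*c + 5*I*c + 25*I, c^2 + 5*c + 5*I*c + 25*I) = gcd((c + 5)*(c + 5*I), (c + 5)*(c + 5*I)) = c^2 + c*(5 + 5*I) + 25*I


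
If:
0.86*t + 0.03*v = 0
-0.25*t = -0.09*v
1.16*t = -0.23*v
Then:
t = 0.00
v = 0.00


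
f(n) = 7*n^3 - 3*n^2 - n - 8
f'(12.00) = 2951.00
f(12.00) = 11644.00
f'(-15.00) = 4814.00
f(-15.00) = -24293.00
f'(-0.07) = -0.48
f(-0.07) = -7.95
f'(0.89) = 10.29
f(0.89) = -6.33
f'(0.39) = -0.15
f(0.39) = -8.43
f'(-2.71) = 169.49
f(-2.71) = -166.64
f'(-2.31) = 124.92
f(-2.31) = -107.98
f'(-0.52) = 7.80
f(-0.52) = -9.28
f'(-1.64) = 65.32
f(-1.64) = -45.31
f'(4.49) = 395.42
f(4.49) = 560.66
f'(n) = 21*n^2 - 6*n - 1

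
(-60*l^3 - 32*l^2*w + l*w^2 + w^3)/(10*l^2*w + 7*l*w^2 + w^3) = (-6*l + w)/w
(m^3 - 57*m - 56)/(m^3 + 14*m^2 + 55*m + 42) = (m - 8)/(m + 6)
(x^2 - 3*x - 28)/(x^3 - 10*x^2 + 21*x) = (x + 4)/(x*(x - 3))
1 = 1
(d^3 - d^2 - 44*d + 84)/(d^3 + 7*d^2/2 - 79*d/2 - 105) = 2*(d - 2)/(2*d + 5)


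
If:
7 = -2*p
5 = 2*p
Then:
No Solution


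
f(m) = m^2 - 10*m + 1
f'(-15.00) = -40.00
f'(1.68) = -6.64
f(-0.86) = 10.34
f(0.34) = -2.28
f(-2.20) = 27.84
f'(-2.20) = -14.40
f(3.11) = -20.43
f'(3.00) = -4.00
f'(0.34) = -9.32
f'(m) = 2*m - 10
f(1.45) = -11.40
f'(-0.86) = -11.72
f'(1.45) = -7.10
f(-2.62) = 34.06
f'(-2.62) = -15.24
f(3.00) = -20.00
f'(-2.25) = -14.50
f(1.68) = -12.98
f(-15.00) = 376.00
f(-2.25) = 28.56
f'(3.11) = -3.78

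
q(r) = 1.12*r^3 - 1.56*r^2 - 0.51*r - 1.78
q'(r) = 3.36*r^2 - 3.12*r - 0.51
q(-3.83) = -85.63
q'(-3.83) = 60.73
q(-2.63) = -31.60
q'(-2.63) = 30.94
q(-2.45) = -26.37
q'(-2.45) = 27.30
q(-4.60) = -141.46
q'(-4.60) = 84.94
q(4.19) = 51.08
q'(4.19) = 45.41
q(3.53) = 26.25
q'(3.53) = 30.35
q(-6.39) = -354.45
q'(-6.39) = 156.62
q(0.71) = -2.53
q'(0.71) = -1.03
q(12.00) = 1702.82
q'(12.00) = 445.89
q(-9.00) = -940.03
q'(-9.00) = 299.73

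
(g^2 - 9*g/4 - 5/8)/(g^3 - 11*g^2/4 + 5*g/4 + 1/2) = (g - 5/2)/(g^2 - 3*g + 2)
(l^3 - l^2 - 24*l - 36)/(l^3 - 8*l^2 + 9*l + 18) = (l^2 + 5*l + 6)/(l^2 - 2*l - 3)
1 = 1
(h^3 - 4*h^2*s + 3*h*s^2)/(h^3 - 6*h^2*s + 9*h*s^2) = (-h + s)/(-h + 3*s)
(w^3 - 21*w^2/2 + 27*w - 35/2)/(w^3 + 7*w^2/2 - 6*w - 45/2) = (w^2 - 8*w + 7)/(w^2 + 6*w + 9)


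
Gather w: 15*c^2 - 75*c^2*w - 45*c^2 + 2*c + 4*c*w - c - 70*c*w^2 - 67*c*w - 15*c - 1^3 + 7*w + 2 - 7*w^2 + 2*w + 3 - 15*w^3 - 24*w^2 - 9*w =-30*c^2 - 14*c - 15*w^3 + w^2*(-70*c - 31) + w*(-75*c^2 - 63*c) + 4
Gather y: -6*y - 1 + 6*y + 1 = 0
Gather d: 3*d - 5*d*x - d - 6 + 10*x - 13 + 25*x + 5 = d*(2 - 5*x) + 35*x - 14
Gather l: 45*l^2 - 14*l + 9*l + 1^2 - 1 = 45*l^2 - 5*l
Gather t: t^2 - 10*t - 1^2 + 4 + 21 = t^2 - 10*t + 24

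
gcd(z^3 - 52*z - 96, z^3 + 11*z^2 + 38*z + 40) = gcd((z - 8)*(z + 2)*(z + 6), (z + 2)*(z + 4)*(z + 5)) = z + 2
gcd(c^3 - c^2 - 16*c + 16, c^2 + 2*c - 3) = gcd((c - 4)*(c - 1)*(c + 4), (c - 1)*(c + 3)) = c - 1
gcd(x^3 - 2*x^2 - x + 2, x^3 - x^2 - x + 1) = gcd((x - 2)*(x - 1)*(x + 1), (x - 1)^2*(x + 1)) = x^2 - 1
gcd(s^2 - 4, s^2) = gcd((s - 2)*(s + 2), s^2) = 1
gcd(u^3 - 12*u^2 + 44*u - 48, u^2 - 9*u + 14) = u - 2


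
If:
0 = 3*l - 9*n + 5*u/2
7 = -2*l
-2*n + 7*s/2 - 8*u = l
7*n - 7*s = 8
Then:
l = -7/2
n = -341/273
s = -653/273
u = -27/91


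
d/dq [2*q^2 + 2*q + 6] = 4*q + 2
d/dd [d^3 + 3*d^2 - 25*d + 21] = 3*d^2 + 6*d - 25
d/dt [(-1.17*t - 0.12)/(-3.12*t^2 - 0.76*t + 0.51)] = (3.6504*t^2 + 0.8892*t - (1.17*t + 0.12)*(6.24*t + 0.76) - 0.5967)/(3.12*t^2 + 0.76*t - 0.51)^2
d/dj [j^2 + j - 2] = 2*j + 1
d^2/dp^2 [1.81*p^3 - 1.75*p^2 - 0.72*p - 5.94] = 10.86*p - 3.5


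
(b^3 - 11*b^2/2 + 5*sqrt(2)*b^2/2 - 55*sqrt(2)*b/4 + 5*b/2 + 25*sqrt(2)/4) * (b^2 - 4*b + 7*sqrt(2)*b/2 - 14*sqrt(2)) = b^5 - 19*b^4/2 + 6*sqrt(2)*b^4 - 57*sqrt(2)*b^3 + 42*b^3 - 705*b^2/4 + 147*sqrt(2)*b^2 - 60*sqrt(2)*b + 1715*b/4 - 175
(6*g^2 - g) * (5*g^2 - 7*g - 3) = 30*g^4 - 47*g^3 - 11*g^2 + 3*g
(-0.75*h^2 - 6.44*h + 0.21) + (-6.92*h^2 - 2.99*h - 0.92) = -7.67*h^2 - 9.43*h - 0.71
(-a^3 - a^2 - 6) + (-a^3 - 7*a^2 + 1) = -2*a^3 - 8*a^2 - 5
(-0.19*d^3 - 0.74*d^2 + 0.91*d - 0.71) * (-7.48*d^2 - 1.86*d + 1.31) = 1.4212*d^5 + 5.8886*d^4 - 5.6793*d^3 + 2.6488*d^2 + 2.5127*d - 0.9301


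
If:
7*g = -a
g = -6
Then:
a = 42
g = -6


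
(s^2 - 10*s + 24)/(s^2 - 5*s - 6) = (s - 4)/(s + 1)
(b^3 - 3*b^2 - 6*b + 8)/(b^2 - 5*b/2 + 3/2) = 2*(b^2 - 2*b - 8)/(2*b - 3)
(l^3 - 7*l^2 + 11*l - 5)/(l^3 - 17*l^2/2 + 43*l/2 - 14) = 2*(l^2 - 6*l + 5)/(2*l^2 - 15*l + 28)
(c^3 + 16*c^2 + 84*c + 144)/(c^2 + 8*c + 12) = (c^2 + 10*c + 24)/(c + 2)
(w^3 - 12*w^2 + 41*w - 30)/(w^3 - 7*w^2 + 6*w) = (w - 5)/w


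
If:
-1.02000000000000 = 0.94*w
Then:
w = -1.09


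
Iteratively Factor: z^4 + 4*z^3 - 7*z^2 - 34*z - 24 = (z - 3)*(z^3 + 7*z^2 + 14*z + 8) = (z - 3)*(z + 1)*(z^2 + 6*z + 8) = (z - 3)*(z + 1)*(z + 4)*(z + 2)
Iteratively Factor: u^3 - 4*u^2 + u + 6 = (u - 3)*(u^2 - u - 2) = (u - 3)*(u + 1)*(u - 2)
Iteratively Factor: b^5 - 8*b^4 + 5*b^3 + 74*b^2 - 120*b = (b + 3)*(b^4 - 11*b^3 + 38*b^2 - 40*b) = b*(b + 3)*(b^3 - 11*b^2 + 38*b - 40) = b*(b - 5)*(b + 3)*(b^2 - 6*b + 8) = b*(b - 5)*(b - 4)*(b + 3)*(b - 2)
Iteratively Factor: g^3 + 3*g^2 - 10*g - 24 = (g + 2)*(g^2 + g - 12) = (g - 3)*(g + 2)*(g + 4)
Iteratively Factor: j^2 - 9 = (j + 3)*(j - 3)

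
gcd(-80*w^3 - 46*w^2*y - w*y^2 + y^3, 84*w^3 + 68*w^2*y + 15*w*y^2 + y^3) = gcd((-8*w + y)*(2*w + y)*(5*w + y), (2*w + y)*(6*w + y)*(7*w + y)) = 2*w + y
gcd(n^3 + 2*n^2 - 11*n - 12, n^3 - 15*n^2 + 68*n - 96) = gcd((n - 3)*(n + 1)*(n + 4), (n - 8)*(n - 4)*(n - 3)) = n - 3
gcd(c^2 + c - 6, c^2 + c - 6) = c^2 + c - 6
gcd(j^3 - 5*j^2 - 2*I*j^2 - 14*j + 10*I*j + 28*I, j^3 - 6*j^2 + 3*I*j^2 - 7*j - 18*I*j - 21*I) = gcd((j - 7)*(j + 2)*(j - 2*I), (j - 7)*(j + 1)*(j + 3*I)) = j - 7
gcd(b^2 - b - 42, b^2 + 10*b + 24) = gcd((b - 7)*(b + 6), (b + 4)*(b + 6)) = b + 6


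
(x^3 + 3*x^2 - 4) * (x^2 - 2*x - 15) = x^5 + x^4 - 21*x^3 - 49*x^2 + 8*x + 60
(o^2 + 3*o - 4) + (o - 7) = o^2 + 4*o - 11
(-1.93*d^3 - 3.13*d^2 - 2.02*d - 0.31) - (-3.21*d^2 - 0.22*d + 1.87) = -1.93*d^3 + 0.0800000000000001*d^2 - 1.8*d - 2.18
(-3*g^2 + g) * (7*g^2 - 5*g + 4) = -21*g^4 + 22*g^3 - 17*g^2 + 4*g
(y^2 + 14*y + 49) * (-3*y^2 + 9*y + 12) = -3*y^4 - 33*y^3 - 9*y^2 + 609*y + 588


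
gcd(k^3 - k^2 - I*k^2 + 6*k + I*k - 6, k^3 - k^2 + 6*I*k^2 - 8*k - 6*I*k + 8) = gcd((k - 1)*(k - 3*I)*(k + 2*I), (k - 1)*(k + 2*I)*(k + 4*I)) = k^2 + k*(-1 + 2*I) - 2*I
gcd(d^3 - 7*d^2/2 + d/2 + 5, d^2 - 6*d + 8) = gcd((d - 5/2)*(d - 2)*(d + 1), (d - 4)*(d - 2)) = d - 2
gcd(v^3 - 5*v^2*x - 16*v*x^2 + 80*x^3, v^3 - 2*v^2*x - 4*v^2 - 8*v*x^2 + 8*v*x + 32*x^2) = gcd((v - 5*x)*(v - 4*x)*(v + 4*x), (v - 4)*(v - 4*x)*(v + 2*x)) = -v + 4*x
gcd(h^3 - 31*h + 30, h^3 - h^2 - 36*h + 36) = h^2 + 5*h - 6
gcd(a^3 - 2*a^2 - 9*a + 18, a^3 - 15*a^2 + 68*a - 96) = a - 3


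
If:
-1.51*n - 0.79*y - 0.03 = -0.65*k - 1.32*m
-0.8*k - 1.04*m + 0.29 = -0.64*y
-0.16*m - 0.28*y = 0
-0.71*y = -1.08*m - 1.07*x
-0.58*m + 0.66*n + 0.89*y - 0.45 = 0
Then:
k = 1.14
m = -0.44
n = -0.05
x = 0.61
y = 0.25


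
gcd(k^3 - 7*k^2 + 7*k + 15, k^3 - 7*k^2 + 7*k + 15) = k^3 - 7*k^2 + 7*k + 15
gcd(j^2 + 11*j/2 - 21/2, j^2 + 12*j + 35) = j + 7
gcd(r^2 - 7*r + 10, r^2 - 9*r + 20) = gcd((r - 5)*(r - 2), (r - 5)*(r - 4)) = r - 5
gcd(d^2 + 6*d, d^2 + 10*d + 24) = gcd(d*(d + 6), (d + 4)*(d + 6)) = d + 6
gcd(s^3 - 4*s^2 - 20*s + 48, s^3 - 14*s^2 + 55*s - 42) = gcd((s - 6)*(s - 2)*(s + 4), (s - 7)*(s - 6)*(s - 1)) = s - 6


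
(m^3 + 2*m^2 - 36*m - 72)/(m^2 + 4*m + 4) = (m^2 - 36)/(m + 2)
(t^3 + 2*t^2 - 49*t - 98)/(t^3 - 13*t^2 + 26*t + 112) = (t + 7)/(t - 8)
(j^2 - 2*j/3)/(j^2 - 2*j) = (j - 2/3)/(j - 2)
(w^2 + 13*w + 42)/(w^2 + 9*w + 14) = (w + 6)/(w + 2)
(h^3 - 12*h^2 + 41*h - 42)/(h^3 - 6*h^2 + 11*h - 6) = (h - 7)/(h - 1)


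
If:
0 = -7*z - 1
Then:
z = -1/7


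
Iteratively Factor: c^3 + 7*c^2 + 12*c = (c + 4)*(c^2 + 3*c) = c*(c + 4)*(c + 3)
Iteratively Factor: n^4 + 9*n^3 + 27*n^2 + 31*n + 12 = (n + 3)*(n^3 + 6*n^2 + 9*n + 4) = (n + 3)*(n + 4)*(n^2 + 2*n + 1) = (n + 1)*(n + 3)*(n + 4)*(n + 1)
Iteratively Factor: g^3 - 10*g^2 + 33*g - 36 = (g - 3)*(g^2 - 7*g + 12) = (g - 3)^2*(g - 4)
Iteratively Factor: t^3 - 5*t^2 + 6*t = (t - 2)*(t^2 - 3*t) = t*(t - 2)*(t - 3)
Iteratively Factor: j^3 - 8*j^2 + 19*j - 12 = (j - 1)*(j^2 - 7*j + 12) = (j - 3)*(j - 1)*(j - 4)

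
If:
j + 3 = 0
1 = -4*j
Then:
No Solution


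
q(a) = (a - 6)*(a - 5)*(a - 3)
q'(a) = (a - 6)*(a - 5) + (a - 6)*(a - 3) + (a - 5)*(a - 3) = 3*a^2 - 28*a + 63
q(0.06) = -86.27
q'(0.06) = 61.33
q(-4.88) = -847.06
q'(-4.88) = 271.08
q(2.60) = -3.26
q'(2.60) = 10.48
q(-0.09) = -95.78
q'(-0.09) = 65.54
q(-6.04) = -1201.61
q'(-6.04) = 341.56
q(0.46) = -63.89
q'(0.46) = 50.75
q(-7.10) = -1600.95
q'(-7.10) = 413.03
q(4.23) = 1.68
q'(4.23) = -1.76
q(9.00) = 72.00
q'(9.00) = 54.00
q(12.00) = 378.00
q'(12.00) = 159.00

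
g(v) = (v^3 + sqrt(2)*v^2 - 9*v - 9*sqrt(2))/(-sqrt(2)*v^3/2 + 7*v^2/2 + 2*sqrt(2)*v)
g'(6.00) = 54.34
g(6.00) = -20.50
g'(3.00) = 1.27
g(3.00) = 0.00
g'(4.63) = 6.20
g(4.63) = 4.19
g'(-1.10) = -8.38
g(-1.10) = -1.19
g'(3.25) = 1.41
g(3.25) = 0.33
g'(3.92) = 2.32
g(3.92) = 1.52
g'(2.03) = 1.33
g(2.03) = -1.18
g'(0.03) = 4996.73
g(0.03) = -147.72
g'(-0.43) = -0.09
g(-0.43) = 16.92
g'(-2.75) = 0.23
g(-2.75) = 0.06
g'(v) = (3*v^2 + 2*sqrt(2)*v - 9)/(-sqrt(2)*v^3/2 + 7*v^2/2 + 2*sqrt(2)*v) + (3*sqrt(2)*v^2/2 - 7*v - 2*sqrt(2))*(v^3 + sqrt(2)*v^2 - 9*v - 9*sqrt(2))/(-sqrt(2)*v^3/2 + 7*v^2/2 + 2*sqrt(2)*v)^2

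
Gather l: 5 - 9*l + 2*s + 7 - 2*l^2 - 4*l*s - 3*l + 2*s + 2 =-2*l^2 + l*(-4*s - 12) + 4*s + 14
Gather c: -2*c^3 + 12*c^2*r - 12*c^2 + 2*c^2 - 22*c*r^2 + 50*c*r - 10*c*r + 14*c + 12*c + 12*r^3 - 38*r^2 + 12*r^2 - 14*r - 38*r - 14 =-2*c^3 + c^2*(12*r - 10) + c*(-22*r^2 + 40*r + 26) + 12*r^3 - 26*r^2 - 52*r - 14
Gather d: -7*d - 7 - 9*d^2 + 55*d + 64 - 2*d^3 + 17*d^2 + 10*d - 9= -2*d^3 + 8*d^2 + 58*d + 48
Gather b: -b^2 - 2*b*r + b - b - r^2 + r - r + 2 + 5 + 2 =-b^2 - 2*b*r - r^2 + 9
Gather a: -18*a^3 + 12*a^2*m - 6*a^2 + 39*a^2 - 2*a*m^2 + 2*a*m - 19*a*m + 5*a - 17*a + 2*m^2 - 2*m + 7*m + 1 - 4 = -18*a^3 + a^2*(12*m + 33) + a*(-2*m^2 - 17*m - 12) + 2*m^2 + 5*m - 3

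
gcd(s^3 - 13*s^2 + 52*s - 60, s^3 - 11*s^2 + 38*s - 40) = s^2 - 7*s + 10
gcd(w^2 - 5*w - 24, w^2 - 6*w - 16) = w - 8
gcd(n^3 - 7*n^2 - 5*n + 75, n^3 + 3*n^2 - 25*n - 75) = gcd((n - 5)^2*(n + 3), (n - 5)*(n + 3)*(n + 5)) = n^2 - 2*n - 15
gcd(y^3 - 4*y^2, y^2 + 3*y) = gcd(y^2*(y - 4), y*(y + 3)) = y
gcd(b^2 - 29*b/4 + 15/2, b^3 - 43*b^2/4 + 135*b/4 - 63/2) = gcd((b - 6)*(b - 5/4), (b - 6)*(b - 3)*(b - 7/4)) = b - 6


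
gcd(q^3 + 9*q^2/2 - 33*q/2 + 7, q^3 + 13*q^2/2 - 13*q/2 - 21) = q^2 + 5*q - 14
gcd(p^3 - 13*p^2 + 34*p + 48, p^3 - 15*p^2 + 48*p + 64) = p^2 - 7*p - 8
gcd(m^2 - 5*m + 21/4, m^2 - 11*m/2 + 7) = m - 7/2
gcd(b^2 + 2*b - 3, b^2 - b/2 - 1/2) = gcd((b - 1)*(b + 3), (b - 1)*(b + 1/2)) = b - 1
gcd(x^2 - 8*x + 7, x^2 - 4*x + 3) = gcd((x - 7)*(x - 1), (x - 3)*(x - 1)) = x - 1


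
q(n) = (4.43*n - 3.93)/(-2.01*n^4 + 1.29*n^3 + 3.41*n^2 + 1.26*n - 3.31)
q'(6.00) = 0.01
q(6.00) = -0.01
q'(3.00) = 0.11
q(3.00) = -0.10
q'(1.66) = 29.33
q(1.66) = -2.89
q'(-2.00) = 0.59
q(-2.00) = 0.37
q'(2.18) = 0.77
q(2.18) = -0.35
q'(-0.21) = -1.26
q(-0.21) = 1.41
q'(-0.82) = 0.31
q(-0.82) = 2.06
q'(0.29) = -0.40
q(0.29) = 1.00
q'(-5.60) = 0.01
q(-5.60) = 0.01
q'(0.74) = 2.16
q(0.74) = 1.10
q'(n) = (4.43*n - 3.93)*(8.04*n^3 - 3.87*n^2 - 6.82*n - 1.26)/(-2.01*n^4 + 1.29*n^3 + 3.41*n^2 + 1.26*n - 3.31)^2 + 4.43/(-2.01*n^4 + 1.29*n^3 + 3.41*n^2 + 1.26*n - 3.31)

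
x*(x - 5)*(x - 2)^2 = x^4 - 9*x^3 + 24*x^2 - 20*x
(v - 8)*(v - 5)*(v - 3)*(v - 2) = v^4 - 18*v^3 + 111*v^2 - 278*v + 240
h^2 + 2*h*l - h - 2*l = (h - 1)*(h + 2*l)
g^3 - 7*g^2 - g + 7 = (g - 7)*(g - 1)*(g + 1)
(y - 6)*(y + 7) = y^2 + y - 42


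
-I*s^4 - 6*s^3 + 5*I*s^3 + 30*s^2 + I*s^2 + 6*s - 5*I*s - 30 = (s - 5)*(s - 1)*(s - 6*I)*(-I*s - I)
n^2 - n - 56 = (n - 8)*(n + 7)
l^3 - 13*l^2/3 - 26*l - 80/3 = (l - 8)*(l + 5/3)*(l + 2)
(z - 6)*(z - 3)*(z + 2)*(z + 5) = z^4 - 2*z^3 - 35*z^2 + 36*z + 180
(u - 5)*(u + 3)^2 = u^3 + u^2 - 21*u - 45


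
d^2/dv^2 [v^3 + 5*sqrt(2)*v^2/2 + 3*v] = 6*v + 5*sqrt(2)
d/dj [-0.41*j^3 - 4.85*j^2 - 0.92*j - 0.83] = -1.23*j^2 - 9.7*j - 0.92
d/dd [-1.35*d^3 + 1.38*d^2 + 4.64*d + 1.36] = -4.05*d^2 + 2.76*d + 4.64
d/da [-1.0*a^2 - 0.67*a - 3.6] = -2.0*a - 0.67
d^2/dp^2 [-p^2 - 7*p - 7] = -2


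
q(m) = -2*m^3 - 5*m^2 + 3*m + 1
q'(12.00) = -981.00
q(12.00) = -4139.00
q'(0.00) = 3.00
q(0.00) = 1.00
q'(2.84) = -73.79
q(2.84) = -76.62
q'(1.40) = -22.76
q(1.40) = -10.09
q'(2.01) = -41.34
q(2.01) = -29.41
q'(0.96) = -12.13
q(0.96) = -2.50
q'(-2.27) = -5.22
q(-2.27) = -8.18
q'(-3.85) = -47.44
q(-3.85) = 29.47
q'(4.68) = -175.21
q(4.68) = -299.48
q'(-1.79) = 1.68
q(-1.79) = -8.92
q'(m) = -6*m^2 - 10*m + 3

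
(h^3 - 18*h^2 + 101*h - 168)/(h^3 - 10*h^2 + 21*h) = (h - 8)/h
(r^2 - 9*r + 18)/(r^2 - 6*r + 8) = (r^2 - 9*r + 18)/(r^2 - 6*r + 8)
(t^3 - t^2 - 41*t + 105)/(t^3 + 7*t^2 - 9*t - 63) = (t - 5)/(t + 3)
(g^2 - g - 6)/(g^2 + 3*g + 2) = (g - 3)/(g + 1)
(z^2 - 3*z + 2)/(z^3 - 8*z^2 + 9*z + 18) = (z^2 - 3*z + 2)/(z^3 - 8*z^2 + 9*z + 18)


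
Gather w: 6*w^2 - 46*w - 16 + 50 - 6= 6*w^2 - 46*w + 28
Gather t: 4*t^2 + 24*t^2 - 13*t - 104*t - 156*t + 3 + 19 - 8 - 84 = 28*t^2 - 273*t - 70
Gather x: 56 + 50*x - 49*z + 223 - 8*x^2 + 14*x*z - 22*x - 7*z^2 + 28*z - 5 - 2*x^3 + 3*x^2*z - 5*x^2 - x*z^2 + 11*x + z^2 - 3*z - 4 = -2*x^3 + x^2*(3*z - 13) + x*(-z^2 + 14*z + 39) - 6*z^2 - 24*z + 270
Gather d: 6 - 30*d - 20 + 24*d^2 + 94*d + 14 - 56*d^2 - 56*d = -32*d^2 + 8*d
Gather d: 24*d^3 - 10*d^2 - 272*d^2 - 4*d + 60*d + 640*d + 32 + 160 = 24*d^3 - 282*d^2 + 696*d + 192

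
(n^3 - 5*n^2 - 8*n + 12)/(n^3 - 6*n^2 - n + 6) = (n + 2)/(n + 1)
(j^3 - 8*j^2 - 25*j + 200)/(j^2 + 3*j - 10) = (j^2 - 13*j + 40)/(j - 2)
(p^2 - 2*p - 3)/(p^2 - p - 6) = (p + 1)/(p + 2)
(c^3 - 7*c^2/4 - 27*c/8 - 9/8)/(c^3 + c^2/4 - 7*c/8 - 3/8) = (c - 3)/(c - 1)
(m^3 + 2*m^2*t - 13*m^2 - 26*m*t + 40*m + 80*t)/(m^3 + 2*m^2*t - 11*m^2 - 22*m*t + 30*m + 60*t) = (m - 8)/(m - 6)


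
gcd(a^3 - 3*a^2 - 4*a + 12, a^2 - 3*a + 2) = a - 2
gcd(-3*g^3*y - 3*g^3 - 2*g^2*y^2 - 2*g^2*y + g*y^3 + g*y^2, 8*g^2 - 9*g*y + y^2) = 1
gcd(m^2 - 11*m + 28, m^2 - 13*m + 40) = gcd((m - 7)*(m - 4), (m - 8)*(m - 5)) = 1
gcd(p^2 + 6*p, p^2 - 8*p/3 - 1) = 1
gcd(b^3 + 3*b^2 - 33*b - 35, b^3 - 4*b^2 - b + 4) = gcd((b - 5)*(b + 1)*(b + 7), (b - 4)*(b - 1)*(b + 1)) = b + 1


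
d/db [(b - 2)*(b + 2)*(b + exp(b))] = b^2*exp(b) + 3*b^2 + 2*b*exp(b) - 4*exp(b) - 4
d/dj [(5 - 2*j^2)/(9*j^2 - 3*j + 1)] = (6*j^2 - 94*j + 15)/(81*j^4 - 54*j^3 + 27*j^2 - 6*j + 1)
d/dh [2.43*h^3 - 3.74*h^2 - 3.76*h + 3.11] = 7.29*h^2 - 7.48*h - 3.76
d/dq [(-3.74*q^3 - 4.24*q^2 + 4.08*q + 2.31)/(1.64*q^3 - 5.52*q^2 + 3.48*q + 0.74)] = (27.5984*q^4 - 39.4128*q^3 - 11.9016*q^2 + 19.2272*q - 5.0196)/(2.6896*q^6 - 18.1056*q^5 + 41.8848*q^4 - 35.992*q^3 + 3.9408*q^2 + 5.1504*q + 0.5476)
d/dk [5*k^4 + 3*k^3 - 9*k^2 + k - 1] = 20*k^3 + 9*k^2 - 18*k + 1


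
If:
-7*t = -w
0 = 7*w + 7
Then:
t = -1/7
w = -1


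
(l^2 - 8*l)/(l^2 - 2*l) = (l - 8)/(l - 2)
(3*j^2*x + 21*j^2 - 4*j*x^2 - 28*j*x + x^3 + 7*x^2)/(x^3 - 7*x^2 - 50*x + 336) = (3*j^2 - 4*j*x + x^2)/(x^2 - 14*x + 48)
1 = 1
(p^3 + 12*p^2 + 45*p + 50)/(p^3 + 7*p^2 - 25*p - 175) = (p^2 + 7*p + 10)/(p^2 + 2*p - 35)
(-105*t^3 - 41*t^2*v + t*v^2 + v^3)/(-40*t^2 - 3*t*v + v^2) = (21*t^2 + 4*t*v - v^2)/(8*t - v)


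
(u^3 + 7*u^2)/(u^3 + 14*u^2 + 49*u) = u/(u + 7)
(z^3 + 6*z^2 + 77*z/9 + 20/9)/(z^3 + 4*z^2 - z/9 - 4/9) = (3*z + 5)/(3*z - 1)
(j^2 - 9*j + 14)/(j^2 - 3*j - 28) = (j - 2)/(j + 4)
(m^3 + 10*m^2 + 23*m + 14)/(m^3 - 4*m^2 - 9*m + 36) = (m^3 + 10*m^2 + 23*m + 14)/(m^3 - 4*m^2 - 9*m + 36)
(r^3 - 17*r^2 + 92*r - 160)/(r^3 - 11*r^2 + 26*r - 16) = (r^2 - 9*r + 20)/(r^2 - 3*r + 2)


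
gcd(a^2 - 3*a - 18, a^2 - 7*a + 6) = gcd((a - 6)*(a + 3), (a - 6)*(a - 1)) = a - 6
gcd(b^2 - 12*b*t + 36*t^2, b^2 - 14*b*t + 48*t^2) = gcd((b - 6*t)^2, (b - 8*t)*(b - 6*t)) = -b + 6*t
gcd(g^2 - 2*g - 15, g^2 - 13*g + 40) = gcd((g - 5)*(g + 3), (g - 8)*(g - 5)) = g - 5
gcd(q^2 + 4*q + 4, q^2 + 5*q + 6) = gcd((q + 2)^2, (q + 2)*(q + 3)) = q + 2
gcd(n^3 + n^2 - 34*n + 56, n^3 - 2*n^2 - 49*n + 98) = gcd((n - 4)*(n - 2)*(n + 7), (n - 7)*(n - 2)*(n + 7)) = n^2 + 5*n - 14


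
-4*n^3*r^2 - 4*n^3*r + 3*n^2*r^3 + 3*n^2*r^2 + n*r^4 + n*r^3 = r*(-n + r)*(4*n + r)*(n*r + n)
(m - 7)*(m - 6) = m^2 - 13*m + 42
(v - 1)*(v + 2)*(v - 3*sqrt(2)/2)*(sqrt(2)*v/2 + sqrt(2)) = sqrt(2)*v^4/2 - 3*v^3/2 + 3*sqrt(2)*v^3/2 - 9*v^2/2 - 2*sqrt(2)*v + 6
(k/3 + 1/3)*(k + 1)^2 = k^3/3 + k^2 + k + 1/3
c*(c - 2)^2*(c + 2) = c^4 - 2*c^3 - 4*c^2 + 8*c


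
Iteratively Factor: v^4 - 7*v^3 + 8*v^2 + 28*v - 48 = (v - 4)*(v^3 - 3*v^2 - 4*v + 12) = (v - 4)*(v + 2)*(v^2 - 5*v + 6) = (v - 4)*(v - 3)*(v + 2)*(v - 2)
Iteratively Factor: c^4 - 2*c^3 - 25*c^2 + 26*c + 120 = (c + 2)*(c^3 - 4*c^2 - 17*c + 60) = (c - 3)*(c + 2)*(c^2 - c - 20) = (c - 5)*(c - 3)*(c + 2)*(c + 4)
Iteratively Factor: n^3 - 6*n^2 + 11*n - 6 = (n - 1)*(n^2 - 5*n + 6) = (n - 2)*(n - 1)*(n - 3)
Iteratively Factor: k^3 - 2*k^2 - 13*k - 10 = (k - 5)*(k^2 + 3*k + 2) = (k - 5)*(k + 2)*(k + 1)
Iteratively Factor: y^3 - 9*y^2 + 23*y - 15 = (y - 1)*(y^2 - 8*y + 15) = (y - 3)*(y - 1)*(y - 5)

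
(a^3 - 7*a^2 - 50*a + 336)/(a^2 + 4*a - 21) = (a^2 - 14*a + 48)/(a - 3)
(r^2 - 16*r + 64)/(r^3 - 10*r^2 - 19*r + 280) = (r - 8)/(r^2 - 2*r - 35)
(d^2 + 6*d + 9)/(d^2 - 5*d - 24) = (d + 3)/(d - 8)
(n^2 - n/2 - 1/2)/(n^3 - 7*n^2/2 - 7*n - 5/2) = (n - 1)/(n^2 - 4*n - 5)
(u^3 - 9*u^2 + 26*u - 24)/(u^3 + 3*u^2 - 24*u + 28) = (u^2 - 7*u + 12)/(u^2 + 5*u - 14)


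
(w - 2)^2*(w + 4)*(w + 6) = w^4 + 6*w^3 - 12*w^2 - 56*w + 96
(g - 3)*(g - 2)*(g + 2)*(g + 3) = g^4 - 13*g^2 + 36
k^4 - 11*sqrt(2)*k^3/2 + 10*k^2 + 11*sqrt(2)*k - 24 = (k - 4*sqrt(2))*(k - 3*sqrt(2)/2)*(k - sqrt(2))*(k + sqrt(2))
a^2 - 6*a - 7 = (a - 7)*(a + 1)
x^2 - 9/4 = (x - 3/2)*(x + 3/2)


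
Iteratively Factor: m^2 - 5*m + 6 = (m - 3)*(m - 2)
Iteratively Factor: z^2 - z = (z - 1)*(z)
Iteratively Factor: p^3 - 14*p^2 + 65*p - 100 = (p - 4)*(p^2 - 10*p + 25) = (p - 5)*(p - 4)*(p - 5)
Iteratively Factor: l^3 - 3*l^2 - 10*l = (l - 5)*(l^2 + 2*l) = l*(l - 5)*(l + 2)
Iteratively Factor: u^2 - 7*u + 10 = (u - 5)*(u - 2)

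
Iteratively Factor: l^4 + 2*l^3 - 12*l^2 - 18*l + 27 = (l + 3)*(l^3 - l^2 - 9*l + 9) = (l + 3)^2*(l^2 - 4*l + 3) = (l - 1)*(l + 3)^2*(l - 3)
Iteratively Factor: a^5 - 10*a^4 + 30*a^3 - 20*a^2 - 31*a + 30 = (a - 5)*(a^4 - 5*a^3 + 5*a^2 + 5*a - 6) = (a - 5)*(a - 3)*(a^3 - 2*a^2 - a + 2) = (a - 5)*(a - 3)*(a - 1)*(a^2 - a - 2) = (a - 5)*(a - 3)*(a - 1)*(a + 1)*(a - 2)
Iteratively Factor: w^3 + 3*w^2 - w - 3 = (w - 1)*(w^2 + 4*w + 3) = (w - 1)*(w + 1)*(w + 3)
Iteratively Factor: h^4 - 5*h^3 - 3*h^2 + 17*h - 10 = (h - 1)*(h^3 - 4*h^2 - 7*h + 10) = (h - 1)^2*(h^2 - 3*h - 10) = (h - 1)^2*(h + 2)*(h - 5)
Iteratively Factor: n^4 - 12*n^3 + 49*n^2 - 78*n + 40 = (n - 4)*(n^3 - 8*n^2 + 17*n - 10) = (n - 5)*(n - 4)*(n^2 - 3*n + 2) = (n - 5)*(n - 4)*(n - 2)*(n - 1)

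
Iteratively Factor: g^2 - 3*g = (g)*(g - 3)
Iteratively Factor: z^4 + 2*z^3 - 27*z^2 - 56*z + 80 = (z + 4)*(z^3 - 2*z^2 - 19*z + 20) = (z - 1)*(z + 4)*(z^2 - z - 20) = (z - 1)*(z + 4)^2*(z - 5)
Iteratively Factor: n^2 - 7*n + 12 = (n - 4)*(n - 3)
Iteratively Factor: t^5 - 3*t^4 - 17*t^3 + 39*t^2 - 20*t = (t + 4)*(t^4 - 7*t^3 + 11*t^2 - 5*t) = (t - 5)*(t + 4)*(t^3 - 2*t^2 + t) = t*(t - 5)*(t + 4)*(t^2 - 2*t + 1) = t*(t - 5)*(t - 1)*(t + 4)*(t - 1)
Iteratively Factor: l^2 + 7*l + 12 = (l + 4)*(l + 3)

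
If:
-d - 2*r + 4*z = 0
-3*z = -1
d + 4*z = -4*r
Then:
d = 4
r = -4/3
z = 1/3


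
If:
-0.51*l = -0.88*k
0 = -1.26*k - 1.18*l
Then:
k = 0.00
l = 0.00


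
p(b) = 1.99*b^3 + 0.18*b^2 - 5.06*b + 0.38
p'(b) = 5.97*b^2 + 0.36*b - 5.06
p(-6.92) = -615.42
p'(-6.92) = 278.33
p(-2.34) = -12.29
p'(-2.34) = 26.79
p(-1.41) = 2.29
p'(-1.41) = 6.30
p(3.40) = 63.47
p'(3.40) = 65.18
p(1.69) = 1.95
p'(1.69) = 12.60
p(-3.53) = -67.05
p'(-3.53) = 68.06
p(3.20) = 51.24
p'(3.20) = 57.22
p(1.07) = -2.39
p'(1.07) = 2.16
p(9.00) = 1420.13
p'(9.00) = 481.75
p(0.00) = 0.38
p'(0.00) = -5.06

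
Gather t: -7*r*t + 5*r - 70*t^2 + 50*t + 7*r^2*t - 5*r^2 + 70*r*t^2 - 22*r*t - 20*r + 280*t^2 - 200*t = -5*r^2 - 15*r + t^2*(70*r + 210) + t*(7*r^2 - 29*r - 150)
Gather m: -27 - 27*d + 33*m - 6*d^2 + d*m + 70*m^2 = -6*d^2 - 27*d + 70*m^2 + m*(d + 33) - 27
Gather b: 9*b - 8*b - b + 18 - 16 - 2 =0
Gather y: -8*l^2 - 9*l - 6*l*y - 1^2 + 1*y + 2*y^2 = -8*l^2 - 9*l + 2*y^2 + y*(1 - 6*l) - 1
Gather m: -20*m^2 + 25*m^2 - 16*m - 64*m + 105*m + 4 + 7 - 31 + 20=5*m^2 + 25*m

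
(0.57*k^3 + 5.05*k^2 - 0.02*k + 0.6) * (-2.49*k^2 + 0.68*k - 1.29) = -1.4193*k^5 - 12.1869*k^4 + 2.7485*k^3 - 8.0221*k^2 + 0.4338*k - 0.774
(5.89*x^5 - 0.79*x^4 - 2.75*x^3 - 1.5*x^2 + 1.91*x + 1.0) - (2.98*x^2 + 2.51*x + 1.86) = 5.89*x^5 - 0.79*x^4 - 2.75*x^3 - 4.48*x^2 - 0.6*x - 0.86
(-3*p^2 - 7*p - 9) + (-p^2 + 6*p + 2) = -4*p^2 - p - 7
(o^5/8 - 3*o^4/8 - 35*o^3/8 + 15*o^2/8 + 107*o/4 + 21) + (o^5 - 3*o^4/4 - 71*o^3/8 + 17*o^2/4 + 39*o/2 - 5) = 9*o^5/8 - 9*o^4/8 - 53*o^3/4 + 49*o^2/8 + 185*o/4 + 16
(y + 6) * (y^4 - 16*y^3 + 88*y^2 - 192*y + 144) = y^5 - 10*y^4 - 8*y^3 + 336*y^2 - 1008*y + 864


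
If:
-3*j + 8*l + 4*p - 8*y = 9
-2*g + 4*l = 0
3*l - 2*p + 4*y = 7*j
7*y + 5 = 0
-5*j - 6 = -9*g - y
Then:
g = 242/413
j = -17/59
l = 121/413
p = 8/413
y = -5/7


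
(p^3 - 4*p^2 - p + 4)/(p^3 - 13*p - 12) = (p - 1)/(p + 3)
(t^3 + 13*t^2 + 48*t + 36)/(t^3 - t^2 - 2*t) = (t^2 + 12*t + 36)/(t*(t - 2))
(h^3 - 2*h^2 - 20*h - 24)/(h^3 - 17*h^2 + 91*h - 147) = (h^3 - 2*h^2 - 20*h - 24)/(h^3 - 17*h^2 + 91*h - 147)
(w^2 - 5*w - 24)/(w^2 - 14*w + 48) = (w + 3)/(w - 6)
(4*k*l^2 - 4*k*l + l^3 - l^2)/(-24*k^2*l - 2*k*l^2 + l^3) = (1 - l)/(6*k - l)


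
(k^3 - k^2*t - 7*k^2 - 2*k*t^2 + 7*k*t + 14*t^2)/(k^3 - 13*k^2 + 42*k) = (k^2 - k*t - 2*t^2)/(k*(k - 6))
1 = 1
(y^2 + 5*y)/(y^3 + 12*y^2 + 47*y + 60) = y/(y^2 + 7*y + 12)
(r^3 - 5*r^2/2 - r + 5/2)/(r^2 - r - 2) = (2*r^2 - 7*r + 5)/(2*(r - 2))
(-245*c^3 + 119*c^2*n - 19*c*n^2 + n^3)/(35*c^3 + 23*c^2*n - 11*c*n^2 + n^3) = (-7*c + n)/(c + n)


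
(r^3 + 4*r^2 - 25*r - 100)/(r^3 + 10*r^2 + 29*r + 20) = (r - 5)/(r + 1)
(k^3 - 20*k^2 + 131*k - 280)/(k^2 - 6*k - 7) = (k^2 - 13*k + 40)/(k + 1)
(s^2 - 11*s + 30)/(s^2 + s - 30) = (s - 6)/(s + 6)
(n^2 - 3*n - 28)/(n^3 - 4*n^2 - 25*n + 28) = 1/(n - 1)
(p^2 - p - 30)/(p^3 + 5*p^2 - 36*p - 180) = 1/(p + 6)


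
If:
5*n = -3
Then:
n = -3/5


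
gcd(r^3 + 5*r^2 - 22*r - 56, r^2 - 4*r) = r - 4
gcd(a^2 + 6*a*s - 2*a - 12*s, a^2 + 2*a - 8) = a - 2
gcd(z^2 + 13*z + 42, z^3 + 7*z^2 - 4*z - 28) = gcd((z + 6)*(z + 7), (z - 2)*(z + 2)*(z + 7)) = z + 7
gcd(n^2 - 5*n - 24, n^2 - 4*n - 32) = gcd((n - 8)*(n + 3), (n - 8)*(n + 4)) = n - 8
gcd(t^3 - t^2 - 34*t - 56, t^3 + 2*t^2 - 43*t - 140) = t^2 - 3*t - 28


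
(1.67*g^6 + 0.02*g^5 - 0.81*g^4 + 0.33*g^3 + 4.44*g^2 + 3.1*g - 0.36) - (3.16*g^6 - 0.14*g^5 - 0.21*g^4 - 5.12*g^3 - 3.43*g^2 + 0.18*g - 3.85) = -1.49*g^6 + 0.16*g^5 - 0.6*g^4 + 5.45*g^3 + 7.87*g^2 + 2.92*g + 3.49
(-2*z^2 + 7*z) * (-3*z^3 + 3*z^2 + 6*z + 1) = 6*z^5 - 27*z^4 + 9*z^3 + 40*z^2 + 7*z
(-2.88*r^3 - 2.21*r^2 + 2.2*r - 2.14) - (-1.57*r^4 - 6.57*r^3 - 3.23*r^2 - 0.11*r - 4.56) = 1.57*r^4 + 3.69*r^3 + 1.02*r^2 + 2.31*r + 2.42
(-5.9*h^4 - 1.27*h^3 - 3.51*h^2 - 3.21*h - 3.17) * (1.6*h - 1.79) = -9.44*h^5 + 8.529*h^4 - 3.3427*h^3 + 1.1469*h^2 + 0.6739*h + 5.6743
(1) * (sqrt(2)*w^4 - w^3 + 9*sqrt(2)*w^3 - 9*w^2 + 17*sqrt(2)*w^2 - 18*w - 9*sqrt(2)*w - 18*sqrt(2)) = sqrt(2)*w^4 - w^3 + 9*sqrt(2)*w^3 - 9*w^2 + 17*sqrt(2)*w^2 - 18*w - 9*sqrt(2)*w - 18*sqrt(2)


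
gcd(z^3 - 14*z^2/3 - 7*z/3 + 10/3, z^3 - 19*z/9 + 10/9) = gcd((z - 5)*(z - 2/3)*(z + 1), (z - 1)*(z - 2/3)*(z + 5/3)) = z - 2/3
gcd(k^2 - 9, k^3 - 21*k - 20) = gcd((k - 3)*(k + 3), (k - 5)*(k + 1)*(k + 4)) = 1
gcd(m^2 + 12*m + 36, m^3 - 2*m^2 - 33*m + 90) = m + 6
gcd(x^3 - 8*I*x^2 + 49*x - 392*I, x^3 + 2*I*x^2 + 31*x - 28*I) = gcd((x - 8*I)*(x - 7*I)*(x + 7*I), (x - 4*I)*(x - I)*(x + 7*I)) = x + 7*I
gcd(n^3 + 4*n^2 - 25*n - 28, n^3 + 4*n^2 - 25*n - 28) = n^3 + 4*n^2 - 25*n - 28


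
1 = 1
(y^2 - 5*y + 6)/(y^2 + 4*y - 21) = (y - 2)/(y + 7)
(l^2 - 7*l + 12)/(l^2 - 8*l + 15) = (l - 4)/(l - 5)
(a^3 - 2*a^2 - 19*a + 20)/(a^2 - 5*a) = a + 3 - 4/a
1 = 1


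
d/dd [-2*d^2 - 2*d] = -4*d - 2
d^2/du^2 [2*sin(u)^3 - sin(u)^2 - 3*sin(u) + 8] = -18*sin(u)^3 + 4*sin(u)^2 + 15*sin(u) - 2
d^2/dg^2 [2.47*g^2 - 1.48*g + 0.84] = 4.94000000000000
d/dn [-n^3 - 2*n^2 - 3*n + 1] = -3*n^2 - 4*n - 3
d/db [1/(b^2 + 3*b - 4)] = (-2*b - 3)/(b^2 + 3*b - 4)^2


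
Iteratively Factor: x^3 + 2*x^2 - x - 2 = (x - 1)*(x^2 + 3*x + 2) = (x - 1)*(x + 1)*(x + 2)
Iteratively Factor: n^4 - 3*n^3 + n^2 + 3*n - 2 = (n + 1)*(n^3 - 4*n^2 + 5*n - 2) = (n - 2)*(n + 1)*(n^2 - 2*n + 1) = (n - 2)*(n - 1)*(n + 1)*(n - 1)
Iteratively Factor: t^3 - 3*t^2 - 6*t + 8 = (t - 1)*(t^2 - 2*t - 8) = (t - 1)*(t + 2)*(t - 4)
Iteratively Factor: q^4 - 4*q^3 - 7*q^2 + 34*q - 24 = (q - 4)*(q^3 - 7*q + 6) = (q - 4)*(q - 1)*(q^2 + q - 6) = (q - 4)*(q - 1)*(q + 3)*(q - 2)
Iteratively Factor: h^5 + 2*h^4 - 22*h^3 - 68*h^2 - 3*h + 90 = (h - 1)*(h^4 + 3*h^3 - 19*h^2 - 87*h - 90) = (h - 1)*(h + 2)*(h^3 + h^2 - 21*h - 45) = (h - 5)*(h - 1)*(h + 2)*(h^2 + 6*h + 9) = (h - 5)*(h - 1)*(h + 2)*(h + 3)*(h + 3)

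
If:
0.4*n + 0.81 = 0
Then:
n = -2.02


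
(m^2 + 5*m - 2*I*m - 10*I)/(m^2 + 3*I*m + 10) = (m + 5)/(m + 5*I)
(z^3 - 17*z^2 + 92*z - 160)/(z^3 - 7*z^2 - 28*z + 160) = (z - 5)/(z + 5)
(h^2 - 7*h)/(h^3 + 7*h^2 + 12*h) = (h - 7)/(h^2 + 7*h + 12)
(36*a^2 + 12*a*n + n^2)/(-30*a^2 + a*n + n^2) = (-6*a - n)/(5*a - n)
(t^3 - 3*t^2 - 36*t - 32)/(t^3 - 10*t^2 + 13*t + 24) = (t + 4)/(t - 3)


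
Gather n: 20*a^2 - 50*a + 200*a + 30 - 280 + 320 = 20*a^2 + 150*a + 70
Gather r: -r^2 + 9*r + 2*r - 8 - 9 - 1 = -r^2 + 11*r - 18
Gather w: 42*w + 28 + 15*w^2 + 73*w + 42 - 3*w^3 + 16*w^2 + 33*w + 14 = -3*w^3 + 31*w^2 + 148*w + 84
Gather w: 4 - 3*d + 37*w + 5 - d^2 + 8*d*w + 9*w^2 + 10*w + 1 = -d^2 - 3*d + 9*w^2 + w*(8*d + 47) + 10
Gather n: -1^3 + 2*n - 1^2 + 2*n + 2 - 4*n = 0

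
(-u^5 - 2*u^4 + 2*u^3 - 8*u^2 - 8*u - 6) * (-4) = 4*u^5 + 8*u^4 - 8*u^3 + 32*u^2 + 32*u + 24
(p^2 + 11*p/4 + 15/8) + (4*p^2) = 5*p^2 + 11*p/4 + 15/8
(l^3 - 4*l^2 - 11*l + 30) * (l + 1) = l^4 - 3*l^3 - 15*l^2 + 19*l + 30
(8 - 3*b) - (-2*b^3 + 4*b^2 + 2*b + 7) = 2*b^3 - 4*b^2 - 5*b + 1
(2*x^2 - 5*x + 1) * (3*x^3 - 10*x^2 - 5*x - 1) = 6*x^5 - 35*x^4 + 43*x^3 + 13*x^2 - 1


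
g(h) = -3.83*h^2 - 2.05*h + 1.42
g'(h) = -7.66*h - 2.05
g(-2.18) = -12.31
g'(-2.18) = 14.65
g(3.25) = -45.70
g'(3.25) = -26.94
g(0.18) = 0.93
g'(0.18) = -3.43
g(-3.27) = -32.83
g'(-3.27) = 23.00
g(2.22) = -22.01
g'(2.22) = -19.06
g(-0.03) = 1.48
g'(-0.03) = -1.82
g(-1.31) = -2.47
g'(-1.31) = 7.98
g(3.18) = -43.83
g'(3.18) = -26.41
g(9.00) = -327.26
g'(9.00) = -70.99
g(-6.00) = -124.16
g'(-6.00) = 43.91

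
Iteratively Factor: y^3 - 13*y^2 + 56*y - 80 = (y - 5)*(y^2 - 8*y + 16) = (y - 5)*(y - 4)*(y - 4)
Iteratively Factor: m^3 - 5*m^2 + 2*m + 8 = (m - 4)*(m^2 - m - 2) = (m - 4)*(m + 1)*(m - 2)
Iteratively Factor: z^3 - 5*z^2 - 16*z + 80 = (z - 4)*(z^2 - z - 20) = (z - 4)*(z + 4)*(z - 5)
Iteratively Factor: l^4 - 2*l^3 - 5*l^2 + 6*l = (l)*(l^3 - 2*l^2 - 5*l + 6) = l*(l - 1)*(l^2 - l - 6) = l*(l - 3)*(l - 1)*(l + 2)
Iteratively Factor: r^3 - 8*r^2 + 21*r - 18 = (r - 3)*(r^2 - 5*r + 6) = (r - 3)*(r - 2)*(r - 3)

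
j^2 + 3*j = j*(j + 3)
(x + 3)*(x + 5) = x^2 + 8*x + 15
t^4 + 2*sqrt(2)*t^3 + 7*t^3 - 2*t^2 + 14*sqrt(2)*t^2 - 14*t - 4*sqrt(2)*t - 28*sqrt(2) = (t + 7)*(t - sqrt(2))*(t + sqrt(2))*(t + 2*sqrt(2))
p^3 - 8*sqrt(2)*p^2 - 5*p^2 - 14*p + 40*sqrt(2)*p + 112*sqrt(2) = (p - 7)*(p + 2)*(p - 8*sqrt(2))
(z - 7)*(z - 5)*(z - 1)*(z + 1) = z^4 - 12*z^3 + 34*z^2 + 12*z - 35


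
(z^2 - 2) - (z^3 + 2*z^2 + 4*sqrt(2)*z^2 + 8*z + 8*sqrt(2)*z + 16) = -z^3 - 4*sqrt(2)*z^2 - z^2 - 8*sqrt(2)*z - 8*z - 18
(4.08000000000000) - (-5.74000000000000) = 9.82000000000000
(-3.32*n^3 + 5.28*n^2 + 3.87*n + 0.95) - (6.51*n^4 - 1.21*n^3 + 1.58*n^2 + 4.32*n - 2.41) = -6.51*n^4 - 2.11*n^3 + 3.7*n^2 - 0.45*n + 3.36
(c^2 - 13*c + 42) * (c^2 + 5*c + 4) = c^4 - 8*c^3 - 19*c^2 + 158*c + 168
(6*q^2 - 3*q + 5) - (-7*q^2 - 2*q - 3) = 13*q^2 - q + 8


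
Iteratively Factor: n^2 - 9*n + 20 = (n - 5)*(n - 4)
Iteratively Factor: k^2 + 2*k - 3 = (k - 1)*(k + 3)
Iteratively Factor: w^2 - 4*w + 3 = (w - 1)*(w - 3)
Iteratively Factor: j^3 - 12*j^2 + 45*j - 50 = (j - 2)*(j^2 - 10*j + 25) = (j - 5)*(j - 2)*(j - 5)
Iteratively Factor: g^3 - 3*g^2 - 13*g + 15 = (g + 3)*(g^2 - 6*g + 5) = (g - 1)*(g + 3)*(g - 5)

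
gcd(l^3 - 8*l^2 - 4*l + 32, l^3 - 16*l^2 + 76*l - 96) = l^2 - 10*l + 16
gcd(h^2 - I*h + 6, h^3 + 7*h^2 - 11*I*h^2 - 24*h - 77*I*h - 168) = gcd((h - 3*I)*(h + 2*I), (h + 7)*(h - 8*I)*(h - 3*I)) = h - 3*I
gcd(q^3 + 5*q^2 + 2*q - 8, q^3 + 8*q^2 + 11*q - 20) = q^2 + 3*q - 4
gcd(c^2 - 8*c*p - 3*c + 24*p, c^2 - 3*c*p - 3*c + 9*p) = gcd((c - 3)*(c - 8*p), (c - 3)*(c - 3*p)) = c - 3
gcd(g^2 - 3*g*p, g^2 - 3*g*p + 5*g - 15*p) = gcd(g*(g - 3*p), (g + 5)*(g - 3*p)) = -g + 3*p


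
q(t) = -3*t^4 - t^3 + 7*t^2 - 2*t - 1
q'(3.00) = -311.00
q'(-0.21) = -4.96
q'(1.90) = -68.54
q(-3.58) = -351.02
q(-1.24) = 7.06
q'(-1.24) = -1.09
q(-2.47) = -49.95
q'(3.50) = -504.25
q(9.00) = -19864.00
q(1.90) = -25.49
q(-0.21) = -0.27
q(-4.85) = -1372.48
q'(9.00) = -8867.00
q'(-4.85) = 1228.54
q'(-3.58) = 460.02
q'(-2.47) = 125.95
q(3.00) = -214.00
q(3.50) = -415.31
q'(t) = -12*t^3 - 3*t^2 + 14*t - 2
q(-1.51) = 5.83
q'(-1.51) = 11.34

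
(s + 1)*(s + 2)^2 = s^3 + 5*s^2 + 8*s + 4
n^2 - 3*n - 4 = (n - 4)*(n + 1)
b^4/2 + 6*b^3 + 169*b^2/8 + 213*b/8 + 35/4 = (b/2 + 1)*(b + 1/2)*(b + 5/2)*(b + 7)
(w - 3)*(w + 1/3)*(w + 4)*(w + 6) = w^4 + 22*w^3/3 - 11*w^2/3 - 74*w - 24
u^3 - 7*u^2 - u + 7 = (u - 7)*(u - 1)*(u + 1)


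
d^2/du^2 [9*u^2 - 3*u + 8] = 18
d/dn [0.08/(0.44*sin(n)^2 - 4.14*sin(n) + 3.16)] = (0.3312 - 0.0704*sin(n))*cos(n)/(0.44*sin(n)^2 - 4.14*sin(n) + 3.16)^2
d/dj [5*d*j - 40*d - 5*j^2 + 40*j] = 5*d - 10*j + 40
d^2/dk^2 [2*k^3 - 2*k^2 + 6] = 12*k - 4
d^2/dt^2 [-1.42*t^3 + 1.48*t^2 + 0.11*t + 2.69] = 2.96 - 8.52*t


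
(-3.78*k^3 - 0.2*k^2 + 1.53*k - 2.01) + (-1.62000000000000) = -3.78*k^3 - 0.2*k^2 + 1.53*k - 3.63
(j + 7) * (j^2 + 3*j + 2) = j^3 + 10*j^2 + 23*j + 14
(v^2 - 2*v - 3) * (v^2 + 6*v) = v^4 + 4*v^3 - 15*v^2 - 18*v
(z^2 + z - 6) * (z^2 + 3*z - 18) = z^4 + 4*z^3 - 21*z^2 - 36*z + 108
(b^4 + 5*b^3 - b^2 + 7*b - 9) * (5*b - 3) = 5*b^5 + 22*b^4 - 20*b^3 + 38*b^2 - 66*b + 27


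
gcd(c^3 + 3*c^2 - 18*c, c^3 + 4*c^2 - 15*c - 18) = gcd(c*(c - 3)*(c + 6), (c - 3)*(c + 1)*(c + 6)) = c^2 + 3*c - 18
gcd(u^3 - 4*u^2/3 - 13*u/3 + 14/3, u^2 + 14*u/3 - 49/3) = u - 7/3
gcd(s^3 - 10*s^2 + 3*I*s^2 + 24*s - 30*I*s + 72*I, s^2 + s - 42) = s - 6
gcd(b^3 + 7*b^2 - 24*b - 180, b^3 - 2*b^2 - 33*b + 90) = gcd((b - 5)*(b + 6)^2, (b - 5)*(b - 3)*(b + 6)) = b^2 + b - 30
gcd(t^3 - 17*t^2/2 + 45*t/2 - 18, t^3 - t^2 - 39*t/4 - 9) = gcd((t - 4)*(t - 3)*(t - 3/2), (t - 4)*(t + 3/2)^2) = t - 4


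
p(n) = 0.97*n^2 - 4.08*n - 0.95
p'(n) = 1.94*n - 4.08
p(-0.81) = 2.99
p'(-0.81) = -5.65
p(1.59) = -4.98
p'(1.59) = -1.00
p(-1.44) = 6.94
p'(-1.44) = -6.87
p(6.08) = 10.10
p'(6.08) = 7.72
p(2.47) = -5.11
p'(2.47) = 0.71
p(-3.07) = 20.72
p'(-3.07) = -10.04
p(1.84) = -5.17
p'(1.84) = -0.51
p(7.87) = 27.02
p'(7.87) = 11.19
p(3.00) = -4.46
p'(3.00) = 1.74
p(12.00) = 89.77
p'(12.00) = 19.20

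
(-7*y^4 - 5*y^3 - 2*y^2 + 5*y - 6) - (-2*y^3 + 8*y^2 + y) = -7*y^4 - 3*y^3 - 10*y^2 + 4*y - 6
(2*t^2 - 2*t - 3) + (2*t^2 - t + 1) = 4*t^2 - 3*t - 2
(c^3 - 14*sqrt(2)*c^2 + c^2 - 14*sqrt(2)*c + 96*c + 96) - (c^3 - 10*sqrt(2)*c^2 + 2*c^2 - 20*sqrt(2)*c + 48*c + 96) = -4*sqrt(2)*c^2 - c^2 + 6*sqrt(2)*c + 48*c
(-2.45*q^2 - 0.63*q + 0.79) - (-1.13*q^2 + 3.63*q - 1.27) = -1.32*q^2 - 4.26*q + 2.06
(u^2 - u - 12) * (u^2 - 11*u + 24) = u^4 - 12*u^3 + 23*u^2 + 108*u - 288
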